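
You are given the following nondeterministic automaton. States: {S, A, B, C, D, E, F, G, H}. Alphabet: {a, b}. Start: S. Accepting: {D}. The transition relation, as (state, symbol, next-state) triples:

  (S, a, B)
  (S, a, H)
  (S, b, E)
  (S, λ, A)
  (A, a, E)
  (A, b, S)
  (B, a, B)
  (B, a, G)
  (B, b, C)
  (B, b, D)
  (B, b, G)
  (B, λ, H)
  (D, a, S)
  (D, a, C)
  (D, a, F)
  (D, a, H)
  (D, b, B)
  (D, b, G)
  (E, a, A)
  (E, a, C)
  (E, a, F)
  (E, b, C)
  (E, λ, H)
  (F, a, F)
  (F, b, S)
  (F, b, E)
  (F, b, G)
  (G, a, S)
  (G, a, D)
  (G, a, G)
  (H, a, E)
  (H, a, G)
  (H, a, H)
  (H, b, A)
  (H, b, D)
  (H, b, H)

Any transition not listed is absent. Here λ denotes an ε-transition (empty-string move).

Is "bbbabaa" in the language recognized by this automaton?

Yes

Start: ε-closure({S}) = {S, A}.
Read 'b': {S, A} → {S, A, E, H}.
Read 'b': {S, A, E, H} → {S, A, C, D, E, H}.
Read 'b': {S, A, C, D, E, H} → {S, A, B, C, D, E, G, H}.
Read 'a': {S, A, B, C, D, E, G, H} → {S, A, B, C, D, E, F, G, H}.
Read 'b': {S, A, B, C, D, E, F, G, H} → {S, A, B, C, D, E, G, H}.
Read 'a': {S, A, B, C, D, E, G, H} → {S, A, B, C, D, E, F, G, H}.
Read 'a': {S, A, B, C, D, E, F, G, H} → {S, A, B, C, D, E, F, G, H}.
The final set {S, A, B, C, D, E, F, G, H} contains the accepting state D.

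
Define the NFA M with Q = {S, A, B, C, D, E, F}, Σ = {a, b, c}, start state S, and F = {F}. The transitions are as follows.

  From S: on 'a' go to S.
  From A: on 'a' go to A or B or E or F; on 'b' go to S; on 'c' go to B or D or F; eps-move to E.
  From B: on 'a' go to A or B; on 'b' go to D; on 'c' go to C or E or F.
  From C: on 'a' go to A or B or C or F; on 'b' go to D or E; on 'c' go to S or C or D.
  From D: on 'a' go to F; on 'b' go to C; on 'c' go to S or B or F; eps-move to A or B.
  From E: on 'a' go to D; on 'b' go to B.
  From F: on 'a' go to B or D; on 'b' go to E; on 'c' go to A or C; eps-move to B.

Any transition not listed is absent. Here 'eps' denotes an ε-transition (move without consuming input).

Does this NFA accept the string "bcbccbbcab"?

No

Start in {S}.
Read 'b': S→∅; now ∅.
The set is empty and remains empty for the remaining 9 symbols.
The final set ∅ contains no accepting state.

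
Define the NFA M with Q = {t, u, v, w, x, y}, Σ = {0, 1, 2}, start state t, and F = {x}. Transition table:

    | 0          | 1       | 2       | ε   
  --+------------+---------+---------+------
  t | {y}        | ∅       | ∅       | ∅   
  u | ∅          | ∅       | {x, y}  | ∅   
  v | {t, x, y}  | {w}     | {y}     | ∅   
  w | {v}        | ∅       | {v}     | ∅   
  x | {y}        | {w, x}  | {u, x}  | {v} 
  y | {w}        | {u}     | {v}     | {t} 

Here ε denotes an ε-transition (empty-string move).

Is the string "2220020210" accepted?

No

Start in {t}.
Read '2': {t} → ∅.
The set is empty and remains empty for the remaining 9 symbols.
The final set ∅ contains no accepting state.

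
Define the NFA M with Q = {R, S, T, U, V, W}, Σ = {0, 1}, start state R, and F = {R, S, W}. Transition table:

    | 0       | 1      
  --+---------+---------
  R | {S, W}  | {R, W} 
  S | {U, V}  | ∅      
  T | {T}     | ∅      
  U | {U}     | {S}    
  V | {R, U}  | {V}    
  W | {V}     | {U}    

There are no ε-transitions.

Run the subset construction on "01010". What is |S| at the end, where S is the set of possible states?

2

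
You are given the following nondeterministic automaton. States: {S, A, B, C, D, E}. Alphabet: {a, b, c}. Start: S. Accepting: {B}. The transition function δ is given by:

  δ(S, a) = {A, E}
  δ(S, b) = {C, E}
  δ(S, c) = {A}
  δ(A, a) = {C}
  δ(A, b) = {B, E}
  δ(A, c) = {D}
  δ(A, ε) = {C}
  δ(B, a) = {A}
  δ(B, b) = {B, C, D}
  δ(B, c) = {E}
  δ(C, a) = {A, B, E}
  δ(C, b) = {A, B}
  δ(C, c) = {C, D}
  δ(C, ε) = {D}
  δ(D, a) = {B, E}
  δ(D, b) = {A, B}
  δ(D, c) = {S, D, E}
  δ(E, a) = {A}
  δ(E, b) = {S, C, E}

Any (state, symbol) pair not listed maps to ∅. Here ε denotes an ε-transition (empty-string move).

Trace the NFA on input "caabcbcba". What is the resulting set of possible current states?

{A, B, C, D, E}

Start in {S}.
Read 'c': {S} → {A, C, D}.
Read 'a': {A, C, D} → {A, B, C, D, E}.
Read 'a': {A, B, C, D, E} → {A, B, C, D, E}.
Read 'b': {A, B, C, D, E} → {S, A, B, C, D, E}.
Read 'c': {S, A, B, C, D, E} → {S, A, C, D, E}.
Read 'b': {S, A, C, D, E} → {S, A, B, C, D, E}.
Read 'c': {S, A, B, C, D, E} → {S, A, C, D, E}.
Read 'b': {S, A, C, D, E} → {S, A, B, C, D, E}.
Read 'a': {S, A, B, C, D, E} → {A, B, C, D, E}.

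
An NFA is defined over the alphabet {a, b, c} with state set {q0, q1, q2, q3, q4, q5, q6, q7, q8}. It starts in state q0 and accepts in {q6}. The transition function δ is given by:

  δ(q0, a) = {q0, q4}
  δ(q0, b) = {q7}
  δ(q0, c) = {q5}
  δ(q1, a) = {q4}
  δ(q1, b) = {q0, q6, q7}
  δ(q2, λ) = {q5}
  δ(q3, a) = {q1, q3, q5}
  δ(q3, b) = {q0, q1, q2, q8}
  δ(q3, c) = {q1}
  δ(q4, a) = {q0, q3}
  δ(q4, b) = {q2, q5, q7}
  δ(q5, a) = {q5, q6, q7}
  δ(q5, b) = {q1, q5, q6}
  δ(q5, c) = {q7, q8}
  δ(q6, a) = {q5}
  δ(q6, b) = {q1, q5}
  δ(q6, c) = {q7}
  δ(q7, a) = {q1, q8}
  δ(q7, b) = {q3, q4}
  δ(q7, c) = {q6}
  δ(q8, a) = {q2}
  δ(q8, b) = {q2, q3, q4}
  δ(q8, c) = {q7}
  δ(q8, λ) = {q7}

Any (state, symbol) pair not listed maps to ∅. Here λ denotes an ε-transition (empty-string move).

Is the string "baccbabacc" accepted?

Yes

Start in {q0}.
Read 'b': {q0} → {q7}.
Read 'a': {q7} → {q1, q7, q8}.
Read 'c': {q1, q7, q8} → {q6, q7}.
Read 'c': {q6, q7} → {q6, q7}.
Read 'b': {q6, q7} → {q1, q3, q4, q5}.
Read 'a': {q1, q3, q4, q5} → {q0, q1, q3, q4, q5, q6, q7}.
Read 'b': {q0, q1, q3, q4, q5, q6, q7} → {q0, q1, q2, q3, q4, q5, q6, q7, q8}.
Read 'a': {q0, q1, q2, q3, q4, q5, q6, q7, q8} → {q0, q1, q2, q3, q4, q5, q6, q7, q8}.
Read 'c': {q0, q1, q2, q3, q4, q5, q6, q7, q8} → {q1, q5, q6, q7, q8}.
Read 'c': {q1, q5, q6, q7, q8} → {q6, q7, q8}.
The final set {q6, q7, q8} contains the accepting state q6.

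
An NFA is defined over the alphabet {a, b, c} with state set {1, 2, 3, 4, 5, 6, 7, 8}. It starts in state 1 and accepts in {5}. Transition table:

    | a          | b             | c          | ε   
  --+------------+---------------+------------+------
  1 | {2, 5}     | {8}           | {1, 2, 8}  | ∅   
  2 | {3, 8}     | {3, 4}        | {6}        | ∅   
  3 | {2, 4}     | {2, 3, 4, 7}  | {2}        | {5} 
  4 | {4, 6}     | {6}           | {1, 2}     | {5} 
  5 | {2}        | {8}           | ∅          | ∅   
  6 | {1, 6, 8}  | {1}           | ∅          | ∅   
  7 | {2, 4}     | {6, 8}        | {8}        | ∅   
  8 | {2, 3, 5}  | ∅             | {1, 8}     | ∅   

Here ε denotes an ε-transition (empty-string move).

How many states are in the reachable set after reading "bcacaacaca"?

6

Start in {1}.
Read 'b': 1→{8}; now {8}.
Read 'c': 8→{1, 8}; now {1, 8}.
Read 'a': 1→{2, 5}, 8→{2, 3, 5}; now {2, 3, 5}.
Read 'c': 2→{6}, 3→{2}, 5→∅; now {2, 6}.
Read 'a': 2→{3, 8}, 6→{1, 6, 8}; union {1, 3, 6, 8}; ε-closure = {1, 3, 5, 6, 8}.
Read 'a': 1→{2, 5}, 3→{2, 4}, 5→{2}, 6→{1, 6, 8}, 8→{2, 3, 5}; now {1, 2, 3, 4, 5, 6, 8}.
Read 'c': 1→{1, 2, 8}, 2→{6}, 3→{2}, 4→{1, 2}, 5→∅, 6→∅, 8→{1, 8}; now {1, 2, 6, 8}.
Read 'a': 1→{2, 5}, 2→{3, 8}, 6→{1, 6, 8}, 8→{2, 3, 5}; now {1, 2, 3, 5, 6, 8}.
Read 'c': 1→{1, 2, 8}, 2→{6}, 3→{2}, 5→∅, 6→∅, 8→{1, 8}; now {1, 2, 6, 8}.
Read 'a': 1→{2, 5}, 2→{3, 8}, 6→{1, 6, 8}, 8→{2, 3, 5}; now {1, 2, 3, 5, 6, 8}.
That set has 6 states.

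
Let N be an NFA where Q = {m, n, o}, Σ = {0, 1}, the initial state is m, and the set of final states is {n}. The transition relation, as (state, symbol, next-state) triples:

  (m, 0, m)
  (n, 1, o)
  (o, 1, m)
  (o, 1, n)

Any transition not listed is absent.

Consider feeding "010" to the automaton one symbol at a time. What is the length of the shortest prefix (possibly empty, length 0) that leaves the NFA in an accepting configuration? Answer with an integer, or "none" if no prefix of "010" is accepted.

Start in {m}.
Read '0': m→{m}; now {m}.
Read '1': m→∅; now ∅.
The set is empty and remains empty for the remaining 1 symbol.
No reachable set along the way intersects F.

none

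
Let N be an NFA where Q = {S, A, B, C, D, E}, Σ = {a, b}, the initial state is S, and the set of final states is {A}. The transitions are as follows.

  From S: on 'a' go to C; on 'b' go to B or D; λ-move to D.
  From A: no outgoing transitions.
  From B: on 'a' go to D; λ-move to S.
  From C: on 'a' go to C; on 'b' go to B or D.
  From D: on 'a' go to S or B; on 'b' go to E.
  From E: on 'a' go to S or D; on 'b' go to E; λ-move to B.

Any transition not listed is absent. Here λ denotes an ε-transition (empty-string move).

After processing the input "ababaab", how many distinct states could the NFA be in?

Start: ε-closure({S}) = {S, D}.
Read 'a': S→{C}, D→{S, B}; union {S, B, C}; ε-closure = {S, B, C, D}.
Read 'b': S→{B, D}, B→∅, C→{B, D}, D→{E}; union {B, D, E}; ε-closure = {S, B, D, E}.
Read 'a': S→{C}, B→{D}, D→{S, B}, E→{S, D}; now {S, B, C, D}.
Read 'b': S→{B, D}, B→∅, C→{B, D}, D→{E}; union {B, D, E}; ε-closure = {S, B, D, E}.
Read 'a': S→{C}, B→{D}, D→{S, B}, E→{S, D}; now {S, B, C, D}.
Read 'a': S→{C}, B→{D}, C→{C}, D→{S, B}; now {S, B, C, D}.
Read 'b': S→{B, D}, B→∅, C→{B, D}, D→{E}; union {B, D, E}; ε-closure = {S, B, D, E}.
That set has 4 states.

4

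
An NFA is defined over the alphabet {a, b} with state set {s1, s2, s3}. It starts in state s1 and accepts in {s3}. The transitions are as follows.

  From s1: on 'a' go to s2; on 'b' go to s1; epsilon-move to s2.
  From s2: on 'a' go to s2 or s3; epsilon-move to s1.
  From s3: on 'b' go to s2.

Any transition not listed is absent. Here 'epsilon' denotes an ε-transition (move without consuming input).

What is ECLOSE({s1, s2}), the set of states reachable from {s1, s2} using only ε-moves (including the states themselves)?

{s1, s2}

Begin with {s1, s2}.
No ε-moves leave this set, so the closure equals the set itself.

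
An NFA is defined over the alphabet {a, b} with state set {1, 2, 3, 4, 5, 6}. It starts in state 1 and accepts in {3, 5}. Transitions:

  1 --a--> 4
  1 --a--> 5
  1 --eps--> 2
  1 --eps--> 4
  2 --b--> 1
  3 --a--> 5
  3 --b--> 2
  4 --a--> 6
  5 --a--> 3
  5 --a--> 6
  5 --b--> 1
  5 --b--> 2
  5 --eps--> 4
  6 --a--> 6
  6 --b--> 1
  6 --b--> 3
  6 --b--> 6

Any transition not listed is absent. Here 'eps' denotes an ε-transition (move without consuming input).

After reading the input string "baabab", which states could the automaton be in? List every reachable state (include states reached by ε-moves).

{1, 2, 3, 4, 6}

Start: ε-closure({1}) = {1, 2, 4}.
Read 'b': 1→∅, 2→{1}, 4→∅; union {1}; ε-closure = {1, 2, 4}.
Read 'a': 1→{4, 5}, 2→∅, 4→{6}; now {4, 5, 6}.
Read 'a': 4→{6}, 5→{3, 6}, 6→{6}; now {3, 6}.
Read 'b': 3→{2}, 6→{1, 3, 6}; union {1, 2, 3, 6}; ε-closure = {1, 2, 3, 4, 6}.
Read 'a': 1→{4, 5}, 2→∅, 3→{5}, 4→{6}, 6→{6}; now {4, 5, 6}.
Read 'b': 4→∅, 5→{1, 2}, 6→{1, 3, 6}; union {1, 2, 3, 6}; ε-closure = {1, 2, 3, 4, 6}.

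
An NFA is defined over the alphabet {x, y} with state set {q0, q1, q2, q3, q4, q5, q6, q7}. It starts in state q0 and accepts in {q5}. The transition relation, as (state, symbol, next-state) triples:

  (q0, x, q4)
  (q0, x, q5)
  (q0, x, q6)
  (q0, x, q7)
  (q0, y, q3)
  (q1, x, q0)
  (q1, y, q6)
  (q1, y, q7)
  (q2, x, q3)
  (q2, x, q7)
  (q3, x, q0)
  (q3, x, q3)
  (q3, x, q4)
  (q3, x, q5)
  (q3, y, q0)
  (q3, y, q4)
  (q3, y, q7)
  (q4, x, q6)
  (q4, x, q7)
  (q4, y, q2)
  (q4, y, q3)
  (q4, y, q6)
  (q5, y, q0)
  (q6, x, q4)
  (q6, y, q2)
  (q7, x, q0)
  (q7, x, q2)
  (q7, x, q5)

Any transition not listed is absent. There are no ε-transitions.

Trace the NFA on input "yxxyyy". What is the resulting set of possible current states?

{q0, q2, q3, q4, q6, q7}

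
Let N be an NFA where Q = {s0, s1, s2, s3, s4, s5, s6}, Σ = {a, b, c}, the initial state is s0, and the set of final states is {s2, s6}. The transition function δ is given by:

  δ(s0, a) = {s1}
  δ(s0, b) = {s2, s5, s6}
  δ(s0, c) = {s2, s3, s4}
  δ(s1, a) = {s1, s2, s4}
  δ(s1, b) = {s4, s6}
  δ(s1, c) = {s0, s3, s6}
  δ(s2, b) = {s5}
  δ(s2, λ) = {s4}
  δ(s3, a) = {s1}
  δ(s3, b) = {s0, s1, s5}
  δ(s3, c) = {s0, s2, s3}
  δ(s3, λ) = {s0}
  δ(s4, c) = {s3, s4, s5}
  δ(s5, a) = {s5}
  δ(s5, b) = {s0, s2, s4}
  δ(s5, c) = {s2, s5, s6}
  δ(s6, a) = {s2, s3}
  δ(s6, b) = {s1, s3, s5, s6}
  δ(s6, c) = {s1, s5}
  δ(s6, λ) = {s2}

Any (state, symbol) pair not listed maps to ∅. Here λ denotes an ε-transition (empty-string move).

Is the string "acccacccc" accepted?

Yes

Start in {s0}.
Read 'a': {s0} → {s1}.
Read 'c': {s1} → {s0, s2, s3, s4, s6}.
Read 'c': {s0, s2, s3, s4, s6} → {s0, s1, s2, s3, s4, s5}.
Read 'c': {s0, s1, s2, s3, s4, s5} → {s0, s2, s3, s4, s5, s6}.
Read 'a': {s0, s2, s3, s4, s5, s6} → {s0, s1, s2, s3, s4, s5}.
Read 'c': {s0, s1, s2, s3, s4, s5} → {s0, s2, s3, s4, s5, s6}.
Read 'c': {s0, s2, s3, s4, s5, s6} → {s0, s1, s2, s3, s4, s5, s6}.
Read 'c': {s0, s1, s2, s3, s4, s5, s6} → {s0, s1, s2, s3, s4, s5, s6}.
Read 'c': {s0, s1, s2, s3, s4, s5, s6} → {s0, s1, s2, s3, s4, s5, s6}.
The final set {s0, s1, s2, s3, s4, s5, s6} contains the accepting states s2, s6.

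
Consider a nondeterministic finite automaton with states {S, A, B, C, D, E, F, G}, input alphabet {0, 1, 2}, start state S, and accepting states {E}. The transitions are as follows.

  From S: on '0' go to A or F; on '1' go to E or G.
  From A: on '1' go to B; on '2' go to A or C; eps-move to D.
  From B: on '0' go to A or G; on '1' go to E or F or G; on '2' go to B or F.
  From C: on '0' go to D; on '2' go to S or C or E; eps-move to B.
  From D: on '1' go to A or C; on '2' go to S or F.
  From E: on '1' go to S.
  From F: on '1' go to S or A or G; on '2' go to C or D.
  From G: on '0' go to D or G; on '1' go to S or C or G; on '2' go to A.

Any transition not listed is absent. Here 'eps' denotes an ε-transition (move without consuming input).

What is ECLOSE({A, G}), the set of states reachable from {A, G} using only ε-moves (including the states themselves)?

Begin with {A, G}.
ε-move A → D; add D.

{A, D, G}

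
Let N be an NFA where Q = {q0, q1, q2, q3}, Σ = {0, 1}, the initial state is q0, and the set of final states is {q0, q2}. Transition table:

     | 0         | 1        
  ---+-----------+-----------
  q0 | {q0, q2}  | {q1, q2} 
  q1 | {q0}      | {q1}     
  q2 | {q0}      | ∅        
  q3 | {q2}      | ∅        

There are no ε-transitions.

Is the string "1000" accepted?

Start in {q0}.
Read '1': {q0} → {q1, q2}.
Read '0': {q1, q2} → {q0}.
Read '0': {q0} → {q0, q2}.
Read '0': {q0, q2} → {q0, q2}.
The final set {q0, q2} contains the accepting states q0, q2.

Yes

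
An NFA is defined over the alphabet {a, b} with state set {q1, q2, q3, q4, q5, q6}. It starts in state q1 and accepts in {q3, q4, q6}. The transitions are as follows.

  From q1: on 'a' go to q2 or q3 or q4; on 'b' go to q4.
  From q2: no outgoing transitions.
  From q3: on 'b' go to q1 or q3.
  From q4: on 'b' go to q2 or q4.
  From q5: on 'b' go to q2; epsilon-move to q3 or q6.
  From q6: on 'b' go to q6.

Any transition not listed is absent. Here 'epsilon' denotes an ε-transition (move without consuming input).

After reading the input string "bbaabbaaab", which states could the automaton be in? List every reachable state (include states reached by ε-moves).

∅

Start in {q1}.
Read 'b': {q1} → {q4}.
Read 'b': {q4} → {q2, q4}.
Read 'a': {q2, q4} → ∅.
The set is empty and remains empty for the remaining 7 symbols.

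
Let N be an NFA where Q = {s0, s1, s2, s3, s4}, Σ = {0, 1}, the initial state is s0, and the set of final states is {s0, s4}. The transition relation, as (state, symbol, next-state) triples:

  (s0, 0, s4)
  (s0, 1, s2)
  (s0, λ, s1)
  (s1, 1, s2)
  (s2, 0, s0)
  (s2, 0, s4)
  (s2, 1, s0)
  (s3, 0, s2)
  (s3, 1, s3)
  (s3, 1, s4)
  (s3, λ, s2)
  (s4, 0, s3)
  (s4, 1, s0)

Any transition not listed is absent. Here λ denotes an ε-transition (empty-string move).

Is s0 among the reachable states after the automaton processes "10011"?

Yes

Start: ε-closure({s0}) = {s0, s1}.
Read '1': {s0, s1} → {s2}.
Read '0': {s2} → {s0, s1, s4}.
Read '0': {s0, s1, s4} → {s2, s3, s4}.
Read '1': {s2, s3, s4} → {s0, s1, s2, s3, s4}.
Read '1': {s0, s1, s2, s3, s4} → {s0, s1, s2, s3, s4}.
State s0 is in {s0, s1, s2, s3, s4}.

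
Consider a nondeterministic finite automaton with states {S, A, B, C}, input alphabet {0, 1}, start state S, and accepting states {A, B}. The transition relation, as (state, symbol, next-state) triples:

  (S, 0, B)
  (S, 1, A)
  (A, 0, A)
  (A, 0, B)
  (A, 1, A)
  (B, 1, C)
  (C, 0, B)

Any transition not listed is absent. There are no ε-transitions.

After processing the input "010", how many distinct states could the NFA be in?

1

Start in {S}.
Read '0': {S} → {B}.
Read '1': {B} → {C}.
Read '0': {C} → {B}.
That set has 1 state.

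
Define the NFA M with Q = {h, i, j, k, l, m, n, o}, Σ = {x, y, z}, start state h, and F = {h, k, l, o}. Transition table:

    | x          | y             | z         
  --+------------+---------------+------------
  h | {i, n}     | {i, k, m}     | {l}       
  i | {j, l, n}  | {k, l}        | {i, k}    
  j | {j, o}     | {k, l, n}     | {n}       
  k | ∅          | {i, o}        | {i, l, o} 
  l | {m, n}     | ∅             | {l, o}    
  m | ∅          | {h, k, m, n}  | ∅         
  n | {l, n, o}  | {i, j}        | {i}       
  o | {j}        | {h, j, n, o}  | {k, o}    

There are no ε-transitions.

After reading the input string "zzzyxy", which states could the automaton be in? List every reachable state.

{h, i, j, k, l, n, o}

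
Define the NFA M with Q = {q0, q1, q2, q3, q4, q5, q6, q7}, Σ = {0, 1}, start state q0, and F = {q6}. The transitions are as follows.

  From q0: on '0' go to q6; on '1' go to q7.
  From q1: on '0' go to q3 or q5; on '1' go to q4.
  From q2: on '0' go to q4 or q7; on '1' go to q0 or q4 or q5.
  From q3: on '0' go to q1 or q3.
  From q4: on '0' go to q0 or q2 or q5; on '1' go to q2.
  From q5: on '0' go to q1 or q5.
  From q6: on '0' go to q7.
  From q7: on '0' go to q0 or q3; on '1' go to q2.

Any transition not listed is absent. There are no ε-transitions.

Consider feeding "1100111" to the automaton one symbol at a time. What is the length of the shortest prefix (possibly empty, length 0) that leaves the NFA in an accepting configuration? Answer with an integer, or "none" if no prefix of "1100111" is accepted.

Start in {q0}.
Read '1': {q0} → {q7}.
Read '1': {q7} → {q2}.
Read '0': {q2} → {q4, q7}.
Read '0': {q4, q7} → {q0, q2, q3, q5}.
Read '1': {q0, q2, q3, q5} → {q0, q4, q5, q7}.
Read '1': {q0, q4, q5, q7} → {q2, q7}.
Read '1': {q2, q7} → {q0, q2, q4, q5}.
No reachable set along the way intersects F.

none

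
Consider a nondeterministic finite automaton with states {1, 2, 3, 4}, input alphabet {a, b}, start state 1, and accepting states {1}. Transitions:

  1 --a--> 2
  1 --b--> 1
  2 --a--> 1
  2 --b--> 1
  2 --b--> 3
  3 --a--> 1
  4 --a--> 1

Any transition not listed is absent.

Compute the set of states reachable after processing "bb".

{1}

Start in {1}.
Read 'b': {1} → {1}.
Read 'b': {1} → {1}.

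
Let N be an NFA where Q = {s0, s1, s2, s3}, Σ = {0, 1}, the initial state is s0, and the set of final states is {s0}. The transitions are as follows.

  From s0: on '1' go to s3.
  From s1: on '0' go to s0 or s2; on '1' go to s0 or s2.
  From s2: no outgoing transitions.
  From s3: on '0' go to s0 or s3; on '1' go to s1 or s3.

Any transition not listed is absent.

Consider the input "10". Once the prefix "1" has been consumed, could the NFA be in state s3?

Start in {s0}.
Read '1': s0→{s3}; now {s3}.
State s3 is in {s3}.

Yes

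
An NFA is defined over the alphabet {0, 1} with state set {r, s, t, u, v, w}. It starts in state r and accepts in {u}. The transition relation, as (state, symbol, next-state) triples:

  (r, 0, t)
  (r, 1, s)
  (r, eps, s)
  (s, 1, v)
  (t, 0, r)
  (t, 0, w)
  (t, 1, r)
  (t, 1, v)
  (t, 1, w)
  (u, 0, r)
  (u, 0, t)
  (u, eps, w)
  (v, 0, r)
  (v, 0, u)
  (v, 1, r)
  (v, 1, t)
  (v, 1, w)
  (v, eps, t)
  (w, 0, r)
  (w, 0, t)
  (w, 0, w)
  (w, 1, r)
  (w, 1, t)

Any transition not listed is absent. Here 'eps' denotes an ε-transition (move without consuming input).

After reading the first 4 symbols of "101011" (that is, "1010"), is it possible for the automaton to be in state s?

Start: ε-closure({r}) = {r, s}.
Read '1': r→{s}, s→{v}; union {s, v}; ε-closure = {s, t, v}.
Read '0': s→∅, t→{r, w}, v→{r, u}; union {r, u, w}; ε-closure = {r, s, u, w}.
Read '1': r→{s}, s→{v}, u→∅, w→{r, t}; now {r, s, t, v}.
Read '0': r→{t}, s→∅, t→{r, w}, v→{r, u}; union {r, t, u, w}; ε-closure = {r, s, t, u, w}.
State s is in {r, s, t, u, w}.

Yes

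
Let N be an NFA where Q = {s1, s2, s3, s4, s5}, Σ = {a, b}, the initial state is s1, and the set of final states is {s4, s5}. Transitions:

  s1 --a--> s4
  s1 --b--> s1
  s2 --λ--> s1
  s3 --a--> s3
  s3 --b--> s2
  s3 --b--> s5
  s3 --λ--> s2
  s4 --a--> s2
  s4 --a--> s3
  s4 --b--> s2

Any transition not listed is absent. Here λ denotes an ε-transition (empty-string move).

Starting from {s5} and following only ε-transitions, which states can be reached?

Begin with {s5}.
No ε-moves leave this set, so the closure equals the set itself.

{s5}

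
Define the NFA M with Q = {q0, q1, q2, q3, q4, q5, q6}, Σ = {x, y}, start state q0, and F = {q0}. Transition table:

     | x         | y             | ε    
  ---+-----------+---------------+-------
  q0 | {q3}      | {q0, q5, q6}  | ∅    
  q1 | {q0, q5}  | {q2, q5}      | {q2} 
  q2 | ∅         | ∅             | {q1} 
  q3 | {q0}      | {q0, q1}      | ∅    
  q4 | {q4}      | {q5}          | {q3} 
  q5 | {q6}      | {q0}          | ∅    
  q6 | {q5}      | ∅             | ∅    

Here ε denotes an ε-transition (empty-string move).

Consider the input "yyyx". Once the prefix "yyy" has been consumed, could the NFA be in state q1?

Start in {q0}.
Read 'y': q0→{q0, q5, q6}; now {q0, q5, q6}.
Read 'y': q0→{q0, q5, q6}, q5→{q0}, q6→∅; now {q0, q5, q6}.
Read 'y': q0→{q0, q5, q6}, q5→{q0}, q6→∅; now {q0, q5, q6}.
State q1 is not in {q0, q5, q6}.

No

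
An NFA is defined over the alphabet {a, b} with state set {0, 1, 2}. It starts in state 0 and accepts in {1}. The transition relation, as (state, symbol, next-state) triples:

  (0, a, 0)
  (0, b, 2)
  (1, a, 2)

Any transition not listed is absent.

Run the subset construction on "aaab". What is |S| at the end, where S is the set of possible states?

1

Start in {0}.
Read 'a': 0→{0}; now {0}.
Read 'a': 0→{0}; now {0}.
Read 'a': 0→{0}; now {0}.
Read 'b': 0→{2}; now {2}.
That set has 1 state.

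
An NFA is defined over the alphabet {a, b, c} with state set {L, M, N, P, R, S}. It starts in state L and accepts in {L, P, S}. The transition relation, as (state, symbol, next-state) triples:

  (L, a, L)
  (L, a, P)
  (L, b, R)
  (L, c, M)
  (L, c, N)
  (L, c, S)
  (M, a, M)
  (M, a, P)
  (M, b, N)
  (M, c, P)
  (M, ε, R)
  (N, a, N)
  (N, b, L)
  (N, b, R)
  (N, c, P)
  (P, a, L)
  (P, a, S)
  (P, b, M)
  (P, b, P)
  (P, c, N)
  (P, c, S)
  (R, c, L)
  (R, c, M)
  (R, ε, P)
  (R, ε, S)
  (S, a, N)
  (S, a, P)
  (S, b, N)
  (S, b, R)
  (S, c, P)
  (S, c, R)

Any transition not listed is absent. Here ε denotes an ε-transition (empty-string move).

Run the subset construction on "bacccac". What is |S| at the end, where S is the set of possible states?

6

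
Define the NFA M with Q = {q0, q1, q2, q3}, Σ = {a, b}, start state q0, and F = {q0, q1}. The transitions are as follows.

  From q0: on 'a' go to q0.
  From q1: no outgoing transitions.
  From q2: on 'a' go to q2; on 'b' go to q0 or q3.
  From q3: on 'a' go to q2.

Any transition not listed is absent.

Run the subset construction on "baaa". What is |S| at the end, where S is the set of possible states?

Start in {q0}.
Read 'b': q0→∅; now ∅.
The set is empty and remains empty for the remaining 3 symbols.
That set has 0 states.

0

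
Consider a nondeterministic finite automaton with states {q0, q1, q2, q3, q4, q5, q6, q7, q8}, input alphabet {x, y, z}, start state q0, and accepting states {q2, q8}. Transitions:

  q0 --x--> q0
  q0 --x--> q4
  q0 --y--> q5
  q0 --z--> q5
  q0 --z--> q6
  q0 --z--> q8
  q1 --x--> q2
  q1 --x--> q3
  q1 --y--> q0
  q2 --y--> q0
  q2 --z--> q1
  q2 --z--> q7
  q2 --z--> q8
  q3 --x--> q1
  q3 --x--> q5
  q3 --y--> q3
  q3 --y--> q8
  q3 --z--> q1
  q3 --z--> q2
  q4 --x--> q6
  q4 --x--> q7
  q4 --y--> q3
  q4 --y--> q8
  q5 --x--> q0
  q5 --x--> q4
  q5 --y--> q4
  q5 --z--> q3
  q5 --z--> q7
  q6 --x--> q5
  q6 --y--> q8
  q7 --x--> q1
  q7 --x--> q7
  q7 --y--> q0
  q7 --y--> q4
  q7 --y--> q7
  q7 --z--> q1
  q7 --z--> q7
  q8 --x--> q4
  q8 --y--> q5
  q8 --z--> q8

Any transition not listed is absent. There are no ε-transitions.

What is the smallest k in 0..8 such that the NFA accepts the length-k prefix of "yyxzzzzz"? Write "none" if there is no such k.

none

Start in {q0}.
Read 'y': {q0} → {q5}.
Read 'y': {q5} → {q4}.
Read 'x': {q4} → {q6, q7}.
Read 'z': {q6, q7} → {q1, q7}.
Read 'z': {q1, q7} → {q1, q7}.
Read 'z': {q1, q7} → {q1, q7}.
Read 'z': {q1, q7} → {q1, q7}.
Read 'z': {q1, q7} → {q1, q7}.
No reachable set along the way intersects F.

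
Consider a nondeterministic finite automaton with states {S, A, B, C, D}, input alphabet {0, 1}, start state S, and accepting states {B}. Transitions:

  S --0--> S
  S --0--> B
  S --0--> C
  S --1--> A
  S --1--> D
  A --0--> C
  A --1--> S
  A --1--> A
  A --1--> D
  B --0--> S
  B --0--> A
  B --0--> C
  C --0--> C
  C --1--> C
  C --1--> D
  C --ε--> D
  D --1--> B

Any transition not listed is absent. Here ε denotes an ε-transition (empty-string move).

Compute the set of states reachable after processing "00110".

Start in {S}.
Read '0': S→{S, B, C}; union {S, B, C}; ε-closure = {S, B, C, D}.
Read '0': S→{S, B, C}, B→{S, A, C}, C→{C}, D→∅; union {S, A, B, C}; ε-closure = {S, A, B, C, D}.
Read '1': S→{A, D}, A→{S, A, D}, B→∅, C→{C, D}, D→{B}; now {S, A, B, C, D}.
Read '1': S→{A, D}, A→{S, A, D}, B→∅, C→{C, D}, D→{B}; now {S, A, B, C, D}.
Read '0': S→{S, B, C}, A→{C}, B→{S, A, C}, C→{C}, D→∅; union {S, A, B, C}; ε-closure = {S, A, B, C, D}.

{S, A, B, C, D}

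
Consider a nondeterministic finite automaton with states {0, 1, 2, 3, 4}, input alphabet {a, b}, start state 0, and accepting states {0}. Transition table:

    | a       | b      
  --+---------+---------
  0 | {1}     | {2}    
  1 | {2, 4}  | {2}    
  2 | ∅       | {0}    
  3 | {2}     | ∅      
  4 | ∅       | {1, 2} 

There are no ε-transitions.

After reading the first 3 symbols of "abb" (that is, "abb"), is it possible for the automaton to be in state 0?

Start in {0}.
Read 'a': 0→{1}; now {1}.
Read 'b': 1→{2}; now {2}.
Read 'b': 2→{0}; now {0}.
State 0 is in {0}.

Yes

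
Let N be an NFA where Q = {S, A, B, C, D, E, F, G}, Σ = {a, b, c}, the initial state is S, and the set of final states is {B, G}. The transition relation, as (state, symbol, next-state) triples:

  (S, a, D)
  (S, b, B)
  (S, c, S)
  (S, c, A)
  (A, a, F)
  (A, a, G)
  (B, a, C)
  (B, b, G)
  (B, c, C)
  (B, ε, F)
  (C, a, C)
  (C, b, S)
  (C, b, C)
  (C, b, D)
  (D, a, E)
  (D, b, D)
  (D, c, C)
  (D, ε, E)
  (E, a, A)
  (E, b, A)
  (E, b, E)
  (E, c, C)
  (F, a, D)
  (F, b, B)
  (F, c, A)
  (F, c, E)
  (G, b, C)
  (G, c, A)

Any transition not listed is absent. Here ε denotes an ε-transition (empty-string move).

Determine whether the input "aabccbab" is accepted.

No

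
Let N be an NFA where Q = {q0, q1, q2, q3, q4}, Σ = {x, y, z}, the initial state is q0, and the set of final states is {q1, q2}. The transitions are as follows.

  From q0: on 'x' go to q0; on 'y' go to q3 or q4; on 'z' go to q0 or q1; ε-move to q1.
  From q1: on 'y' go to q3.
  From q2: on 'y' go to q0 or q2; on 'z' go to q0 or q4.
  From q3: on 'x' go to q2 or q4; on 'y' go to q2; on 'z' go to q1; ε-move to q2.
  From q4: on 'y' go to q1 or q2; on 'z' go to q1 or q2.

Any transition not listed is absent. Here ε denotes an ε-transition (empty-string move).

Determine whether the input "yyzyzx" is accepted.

Start: ε-closure({q0}) = {q0, q1}.
Read 'y': q0→{q3, q4}, q1→{q3}; union {q3, q4}; ε-closure = {q2, q3, q4}.
Read 'y': q2→{q0, q2}, q3→{q2}, q4→{q1, q2}; now {q0, q1, q2}.
Read 'z': q0→{q0, q1}, q1→∅, q2→{q0, q4}; now {q0, q1, q4}.
Read 'y': q0→{q3, q4}, q1→{q3}, q4→{q1, q2}; now {q1, q2, q3, q4}.
Read 'z': q1→∅, q2→{q0, q4}, q3→{q1}, q4→{q1, q2}; now {q0, q1, q2, q4}.
Read 'x': q0→{q0}, q1→∅, q2→∅, q4→∅; union {q0}; ε-closure = {q0, q1}.
The final set {q0, q1} contains the accepting state q1.

Yes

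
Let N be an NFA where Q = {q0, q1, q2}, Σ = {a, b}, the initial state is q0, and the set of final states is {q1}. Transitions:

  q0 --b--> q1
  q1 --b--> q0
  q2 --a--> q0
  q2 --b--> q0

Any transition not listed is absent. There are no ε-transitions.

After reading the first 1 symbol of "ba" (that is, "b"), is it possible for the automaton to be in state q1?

Yes

Start in {q0}.
Read 'b': {q0} → {q1}.
State q1 is in {q1}.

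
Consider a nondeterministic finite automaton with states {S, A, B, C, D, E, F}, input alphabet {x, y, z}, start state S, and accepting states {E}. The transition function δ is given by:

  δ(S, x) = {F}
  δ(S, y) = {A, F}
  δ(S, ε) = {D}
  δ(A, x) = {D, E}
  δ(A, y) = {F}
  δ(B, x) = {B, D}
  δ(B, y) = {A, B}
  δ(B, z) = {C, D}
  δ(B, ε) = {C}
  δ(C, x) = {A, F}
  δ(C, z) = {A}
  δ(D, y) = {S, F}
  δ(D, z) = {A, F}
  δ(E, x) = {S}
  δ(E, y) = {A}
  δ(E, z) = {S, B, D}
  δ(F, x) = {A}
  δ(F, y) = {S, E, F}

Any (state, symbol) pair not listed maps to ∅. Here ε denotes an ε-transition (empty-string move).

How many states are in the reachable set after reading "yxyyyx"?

5

Start: ε-closure({S}) = {S, D}.
Read 'y': S→{A, F}, D→{S, F}; union {S, A, F}; ε-closure = {S, A, D, F}.
Read 'x': S→{F}, A→{D, E}, D→∅, F→{A}; now {A, D, E, F}.
Read 'y': A→{F}, D→{S, F}, E→{A}, F→{S, E, F}; union {S, A, E, F}; ε-closure = {S, A, D, E, F}.
Read 'y': S→{A, F}, A→{F}, D→{S, F}, E→{A}, F→{S, E, F}; union {S, A, E, F}; ε-closure = {S, A, D, E, F}.
Read 'y': S→{A, F}, A→{F}, D→{S, F}, E→{A}, F→{S, E, F}; union {S, A, E, F}; ε-closure = {S, A, D, E, F}.
Read 'x': S→{F}, A→{D, E}, D→∅, E→{S}, F→{A}; now {S, A, D, E, F}.
That set has 5 states.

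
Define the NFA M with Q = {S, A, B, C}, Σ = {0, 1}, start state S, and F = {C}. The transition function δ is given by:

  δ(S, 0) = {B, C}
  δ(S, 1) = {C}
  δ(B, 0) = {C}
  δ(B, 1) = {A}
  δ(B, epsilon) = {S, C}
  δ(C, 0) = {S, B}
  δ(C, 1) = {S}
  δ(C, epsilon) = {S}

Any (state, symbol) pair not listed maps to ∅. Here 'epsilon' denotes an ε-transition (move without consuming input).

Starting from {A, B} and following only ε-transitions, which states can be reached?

{S, A, B, C}

Begin with {A, B}.
ε-move B → S; add S.
ε-move B → C; add C.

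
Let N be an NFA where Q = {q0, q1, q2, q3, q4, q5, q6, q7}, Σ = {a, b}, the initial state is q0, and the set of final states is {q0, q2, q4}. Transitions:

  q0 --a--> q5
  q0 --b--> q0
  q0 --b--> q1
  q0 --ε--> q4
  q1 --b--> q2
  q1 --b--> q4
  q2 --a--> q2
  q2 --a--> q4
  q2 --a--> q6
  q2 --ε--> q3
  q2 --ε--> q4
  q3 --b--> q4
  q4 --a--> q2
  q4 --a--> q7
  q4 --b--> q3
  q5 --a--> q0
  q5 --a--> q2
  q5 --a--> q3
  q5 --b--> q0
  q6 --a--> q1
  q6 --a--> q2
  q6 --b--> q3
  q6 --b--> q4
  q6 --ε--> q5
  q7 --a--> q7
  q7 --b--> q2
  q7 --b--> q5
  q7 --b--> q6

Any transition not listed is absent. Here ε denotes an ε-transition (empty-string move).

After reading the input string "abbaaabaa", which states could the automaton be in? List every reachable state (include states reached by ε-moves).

Start: ε-closure({q0}) = {q0, q4}.
Read 'a': {q0, q4} → {q2, q3, q4, q5, q7}.
Read 'b': {q2, q3, q4, q5, q7} → {q0, q2, q3, q4, q5, q6}.
Read 'b': {q0, q2, q3, q4, q5, q6} → {q0, q1, q3, q4}.
Read 'a': {q0, q1, q3, q4} → {q2, q3, q4, q5, q7}.
Read 'a': {q2, q3, q4, q5, q7} → {q0, q2, q3, q4, q5, q6, q7}.
Read 'a': {q0, q2, q3, q4, q5, q6, q7} → {q0, q1, q2, q3, q4, q5, q6, q7}.
Read 'b': {q0, q1, q2, q3, q4, q5, q6, q7} → {q0, q1, q2, q3, q4, q5, q6}.
Read 'a': {q0, q1, q2, q3, q4, q5, q6} → {q0, q1, q2, q3, q4, q5, q6, q7}.
Read 'a': {q0, q1, q2, q3, q4, q5, q6, q7} → {q0, q1, q2, q3, q4, q5, q6, q7}.

{q0, q1, q2, q3, q4, q5, q6, q7}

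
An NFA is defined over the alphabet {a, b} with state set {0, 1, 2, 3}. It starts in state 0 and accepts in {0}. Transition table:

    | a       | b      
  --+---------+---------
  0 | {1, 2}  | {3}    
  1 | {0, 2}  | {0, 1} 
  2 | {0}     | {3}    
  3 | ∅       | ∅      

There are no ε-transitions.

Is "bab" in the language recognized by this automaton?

Start in {0}.
Read 'b': {0} → {3}.
Read 'a': {3} → ∅.
The set is empty and remains empty for the remaining 1 symbol.
The final set ∅ contains no accepting state.

No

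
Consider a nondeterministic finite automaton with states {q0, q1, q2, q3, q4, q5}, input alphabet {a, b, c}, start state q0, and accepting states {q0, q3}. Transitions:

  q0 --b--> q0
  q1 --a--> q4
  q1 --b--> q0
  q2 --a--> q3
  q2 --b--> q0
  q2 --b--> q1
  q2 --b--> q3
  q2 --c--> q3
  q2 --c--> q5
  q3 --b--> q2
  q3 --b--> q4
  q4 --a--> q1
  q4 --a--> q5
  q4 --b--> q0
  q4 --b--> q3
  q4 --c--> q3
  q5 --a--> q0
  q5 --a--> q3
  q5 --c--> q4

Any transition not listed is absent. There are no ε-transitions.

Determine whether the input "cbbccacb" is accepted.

Start in {q0}.
Read 'c': q0→∅; now ∅.
The set is empty and remains empty for the remaining 7 symbols.
The final set ∅ contains no accepting state.

No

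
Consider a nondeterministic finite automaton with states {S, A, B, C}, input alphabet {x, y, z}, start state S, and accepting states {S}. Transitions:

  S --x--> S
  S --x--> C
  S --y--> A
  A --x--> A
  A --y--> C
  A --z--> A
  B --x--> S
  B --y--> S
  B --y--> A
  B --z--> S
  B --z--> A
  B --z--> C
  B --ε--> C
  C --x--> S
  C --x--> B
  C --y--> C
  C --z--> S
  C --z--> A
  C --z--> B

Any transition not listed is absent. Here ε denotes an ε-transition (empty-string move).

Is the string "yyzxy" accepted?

Start in {S}.
Read 'y': S→{A}; now {A}.
Read 'y': A→{C}; now {C}.
Read 'z': C→{S, A, B}; union {S, A, B}; ε-closure = {S, A, B, C}.
Read 'x': S→{S, C}, A→{A}, B→{S}, C→{S, B}; now {S, A, B, C}.
Read 'y': S→{A}, A→{C}, B→{S, A}, C→{C}; now {S, A, C}.
The final set {S, A, C} contains the accepting state S.

Yes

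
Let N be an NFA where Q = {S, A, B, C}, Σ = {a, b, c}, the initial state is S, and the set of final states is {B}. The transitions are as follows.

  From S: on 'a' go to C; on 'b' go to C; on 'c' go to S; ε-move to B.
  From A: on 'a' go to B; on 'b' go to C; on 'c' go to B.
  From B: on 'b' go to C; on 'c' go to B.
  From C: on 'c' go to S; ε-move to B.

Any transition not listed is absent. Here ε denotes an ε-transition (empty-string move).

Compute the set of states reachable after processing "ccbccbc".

{S, B}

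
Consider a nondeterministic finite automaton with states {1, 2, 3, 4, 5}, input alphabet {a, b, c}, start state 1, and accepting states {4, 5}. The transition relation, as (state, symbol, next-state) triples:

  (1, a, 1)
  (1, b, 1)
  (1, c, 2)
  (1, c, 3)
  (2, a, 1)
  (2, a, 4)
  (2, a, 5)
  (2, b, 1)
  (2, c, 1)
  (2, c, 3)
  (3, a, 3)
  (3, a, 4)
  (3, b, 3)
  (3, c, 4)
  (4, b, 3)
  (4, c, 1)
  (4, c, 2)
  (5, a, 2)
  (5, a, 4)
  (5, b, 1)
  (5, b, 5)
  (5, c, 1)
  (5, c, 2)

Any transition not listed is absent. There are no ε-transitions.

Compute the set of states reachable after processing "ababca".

{1, 3, 4, 5}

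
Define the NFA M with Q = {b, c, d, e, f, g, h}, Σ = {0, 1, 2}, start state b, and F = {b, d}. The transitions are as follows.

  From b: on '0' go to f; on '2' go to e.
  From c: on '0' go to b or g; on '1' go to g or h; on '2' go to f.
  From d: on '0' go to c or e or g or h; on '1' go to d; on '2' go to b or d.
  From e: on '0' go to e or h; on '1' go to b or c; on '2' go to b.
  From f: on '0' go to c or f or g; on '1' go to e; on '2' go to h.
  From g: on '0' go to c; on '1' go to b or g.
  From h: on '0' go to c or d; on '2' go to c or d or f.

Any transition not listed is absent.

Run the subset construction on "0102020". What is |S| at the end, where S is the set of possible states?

7

Start in {b}.
Read '0': b→{f}; now {f}.
Read '1': f→{e}; now {e}.
Read '0': e→{e, h}; now {e, h}.
Read '2': e→{b}, h→{c, d, f}; now {b, c, d, f}.
Read '0': b→{f}, c→{b, g}, d→{c, e, g, h}, f→{c, f, g}; now {b, c, e, f, g, h}.
Read '2': b→{e}, c→{f}, e→{b}, f→{h}, g→∅, h→{c, d, f}; now {b, c, d, e, f, h}.
Read '0': b→{f}, c→{b, g}, d→{c, e, g, h}, e→{e, h}, f→{c, f, g}, h→{c, d}; now {b, c, d, e, f, g, h}.
That set has 7 states.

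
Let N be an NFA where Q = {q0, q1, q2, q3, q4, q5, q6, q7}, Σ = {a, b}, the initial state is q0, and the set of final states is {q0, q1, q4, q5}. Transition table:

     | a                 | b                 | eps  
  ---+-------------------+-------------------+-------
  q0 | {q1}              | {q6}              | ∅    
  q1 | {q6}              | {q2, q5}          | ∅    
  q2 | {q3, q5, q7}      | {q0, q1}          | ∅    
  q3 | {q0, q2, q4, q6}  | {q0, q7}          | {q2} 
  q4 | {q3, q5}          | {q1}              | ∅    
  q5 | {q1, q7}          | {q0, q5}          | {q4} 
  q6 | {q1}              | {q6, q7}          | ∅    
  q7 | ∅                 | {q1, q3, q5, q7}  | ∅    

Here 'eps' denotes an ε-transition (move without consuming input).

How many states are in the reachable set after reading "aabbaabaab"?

Start in {q0}.
Read 'a': {q0} → {q1}.
Read 'a': {q1} → {q6}.
Read 'b': {q6} → {q6, q7}.
Read 'b': {q6, q7} → {q1, q2, q3, q4, q5, q6, q7}.
Read 'a': {q1, q2, q3, q4, q5, q6, q7} → {q0, q1, q2, q3, q4, q5, q6, q7}.
Read 'a': {q0, q1, q2, q3, q4, q5, q6, q7} → {q0, q1, q2, q3, q4, q5, q6, q7}.
Read 'b': {q0, q1, q2, q3, q4, q5, q6, q7} → {q0, q1, q2, q3, q4, q5, q6, q7}.
Read 'a': {q0, q1, q2, q3, q4, q5, q6, q7} → {q0, q1, q2, q3, q4, q5, q6, q7}.
Read 'a': {q0, q1, q2, q3, q4, q5, q6, q7} → {q0, q1, q2, q3, q4, q5, q6, q7}.
Read 'b': {q0, q1, q2, q3, q4, q5, q6, q7} → {q0, q1, q2, q3, q4, q5, q6, q7}.
That set has 8 states.

8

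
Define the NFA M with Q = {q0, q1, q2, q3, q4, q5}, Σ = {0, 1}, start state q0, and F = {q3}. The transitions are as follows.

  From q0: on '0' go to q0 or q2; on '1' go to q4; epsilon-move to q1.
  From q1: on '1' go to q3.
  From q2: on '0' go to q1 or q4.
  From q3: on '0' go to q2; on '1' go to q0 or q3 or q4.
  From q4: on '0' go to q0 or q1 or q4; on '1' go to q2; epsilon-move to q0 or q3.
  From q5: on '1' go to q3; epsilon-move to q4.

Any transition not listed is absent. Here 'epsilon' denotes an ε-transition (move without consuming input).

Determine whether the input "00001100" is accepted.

Start: ε-closure({q0}) = {q0, q1}.
Read '0': q0→{q0, q2}, q1→∅; union {q0, q2}; ε-closure = {q0, q1, q2}.
Read '0': q0→{q0, q2}, q1→∅, q2→{q1, q4}; union {q0, q1, q2, q4}; ε-closure = {q0, q1, q2, q3, q4}.
Read '0': q0→{q0, q2}, q1→∅, q2→{q1, q4}, q3→{q2}, q4→{q0, q1, q4}; union {q0, q1, q2, q4}; ε-closure = {q0, q1, q2, q3, q4}.
Read '0': q0→{q0, q2}, q1→∅, q2→{q1, q4}, q3→{q2}, q4→{q0, q1, q4}; union {q0, q1, q2, q4}; ε-closure = {q0, q1, q2, q3, q4}.
Read '1': q0→{q4}, q1→{q3}, q2→∅, q3→{q0, q3, q4}, q4→{q2}; union {q0, q2, q3, q4}; ε-closure = {q0, q1, q2, q3, q4}.
Read '1': q0→{q4}, q1→{q3}, q2→∅, q3→{q0, q3, q4}, q4→{q2}; union {q0, q2, q3, q4}; ε-closure = {q0, q1, q2, q3, q4}.
Read '0': q0→{q0, q2}, q1→∅, q2→{q1, q4}, q3→{q2}, q4→{q0, q1, q4}; union {q0, q1, q2, q4}; ε-closure = {q0, q1, q2, q3, q4}.
Read '0': q0→{q0, q2}, q1→∅, q2→{q1, q4}, q3→{q2}, q4→{q0, q1, q4}; union {q0, q1, q2, q4}; ε-closure = {q0, q1, q2, q3, q4}.
The final set {q0, q1, q2, q3, q4} contains the accepting state q3.

Yes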